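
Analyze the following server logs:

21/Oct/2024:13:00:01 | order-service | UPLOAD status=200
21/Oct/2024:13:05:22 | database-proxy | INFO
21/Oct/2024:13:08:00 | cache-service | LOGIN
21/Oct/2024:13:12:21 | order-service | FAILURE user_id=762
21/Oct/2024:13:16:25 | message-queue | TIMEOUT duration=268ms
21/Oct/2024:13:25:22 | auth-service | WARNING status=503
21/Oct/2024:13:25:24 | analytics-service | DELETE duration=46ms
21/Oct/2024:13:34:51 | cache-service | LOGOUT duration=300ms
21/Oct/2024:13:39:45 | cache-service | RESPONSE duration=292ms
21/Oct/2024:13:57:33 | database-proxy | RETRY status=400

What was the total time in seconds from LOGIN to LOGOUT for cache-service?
1611

To calculate state duration:

1. Find LOGIN event for cache-service: 21/Oct/2024:13:08:00
2. Find LOGOUT event for cache-service: 21/Oct/2024:13:34:51
3. Calculate duration: 21/Oct/2024:13:34:51 - 21/Oct/2024:13:08:00 = 1611 seconds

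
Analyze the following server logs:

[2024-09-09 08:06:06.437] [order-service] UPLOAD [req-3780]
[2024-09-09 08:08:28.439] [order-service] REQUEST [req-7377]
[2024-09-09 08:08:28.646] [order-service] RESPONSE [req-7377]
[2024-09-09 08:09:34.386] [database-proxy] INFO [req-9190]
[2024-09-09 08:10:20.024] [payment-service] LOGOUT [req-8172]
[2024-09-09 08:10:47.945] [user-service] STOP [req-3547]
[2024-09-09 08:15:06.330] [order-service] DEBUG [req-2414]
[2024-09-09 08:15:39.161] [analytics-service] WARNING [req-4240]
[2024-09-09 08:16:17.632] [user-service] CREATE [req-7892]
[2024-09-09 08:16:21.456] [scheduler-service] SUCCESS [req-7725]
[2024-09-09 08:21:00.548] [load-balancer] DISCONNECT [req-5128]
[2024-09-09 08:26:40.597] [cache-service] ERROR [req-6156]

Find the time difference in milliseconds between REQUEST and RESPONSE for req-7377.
207

To calculate latency:

1. Find REQUEST with id req-7377: 2024-09-09 08:08:28.439
2. Find RESPONSE with id req-7377: 2024-09-09 08:08:28.646
3. Latency: 2024-09-09 08:08:28.646 - 2024-09-09 08:08:28.439 = 207ms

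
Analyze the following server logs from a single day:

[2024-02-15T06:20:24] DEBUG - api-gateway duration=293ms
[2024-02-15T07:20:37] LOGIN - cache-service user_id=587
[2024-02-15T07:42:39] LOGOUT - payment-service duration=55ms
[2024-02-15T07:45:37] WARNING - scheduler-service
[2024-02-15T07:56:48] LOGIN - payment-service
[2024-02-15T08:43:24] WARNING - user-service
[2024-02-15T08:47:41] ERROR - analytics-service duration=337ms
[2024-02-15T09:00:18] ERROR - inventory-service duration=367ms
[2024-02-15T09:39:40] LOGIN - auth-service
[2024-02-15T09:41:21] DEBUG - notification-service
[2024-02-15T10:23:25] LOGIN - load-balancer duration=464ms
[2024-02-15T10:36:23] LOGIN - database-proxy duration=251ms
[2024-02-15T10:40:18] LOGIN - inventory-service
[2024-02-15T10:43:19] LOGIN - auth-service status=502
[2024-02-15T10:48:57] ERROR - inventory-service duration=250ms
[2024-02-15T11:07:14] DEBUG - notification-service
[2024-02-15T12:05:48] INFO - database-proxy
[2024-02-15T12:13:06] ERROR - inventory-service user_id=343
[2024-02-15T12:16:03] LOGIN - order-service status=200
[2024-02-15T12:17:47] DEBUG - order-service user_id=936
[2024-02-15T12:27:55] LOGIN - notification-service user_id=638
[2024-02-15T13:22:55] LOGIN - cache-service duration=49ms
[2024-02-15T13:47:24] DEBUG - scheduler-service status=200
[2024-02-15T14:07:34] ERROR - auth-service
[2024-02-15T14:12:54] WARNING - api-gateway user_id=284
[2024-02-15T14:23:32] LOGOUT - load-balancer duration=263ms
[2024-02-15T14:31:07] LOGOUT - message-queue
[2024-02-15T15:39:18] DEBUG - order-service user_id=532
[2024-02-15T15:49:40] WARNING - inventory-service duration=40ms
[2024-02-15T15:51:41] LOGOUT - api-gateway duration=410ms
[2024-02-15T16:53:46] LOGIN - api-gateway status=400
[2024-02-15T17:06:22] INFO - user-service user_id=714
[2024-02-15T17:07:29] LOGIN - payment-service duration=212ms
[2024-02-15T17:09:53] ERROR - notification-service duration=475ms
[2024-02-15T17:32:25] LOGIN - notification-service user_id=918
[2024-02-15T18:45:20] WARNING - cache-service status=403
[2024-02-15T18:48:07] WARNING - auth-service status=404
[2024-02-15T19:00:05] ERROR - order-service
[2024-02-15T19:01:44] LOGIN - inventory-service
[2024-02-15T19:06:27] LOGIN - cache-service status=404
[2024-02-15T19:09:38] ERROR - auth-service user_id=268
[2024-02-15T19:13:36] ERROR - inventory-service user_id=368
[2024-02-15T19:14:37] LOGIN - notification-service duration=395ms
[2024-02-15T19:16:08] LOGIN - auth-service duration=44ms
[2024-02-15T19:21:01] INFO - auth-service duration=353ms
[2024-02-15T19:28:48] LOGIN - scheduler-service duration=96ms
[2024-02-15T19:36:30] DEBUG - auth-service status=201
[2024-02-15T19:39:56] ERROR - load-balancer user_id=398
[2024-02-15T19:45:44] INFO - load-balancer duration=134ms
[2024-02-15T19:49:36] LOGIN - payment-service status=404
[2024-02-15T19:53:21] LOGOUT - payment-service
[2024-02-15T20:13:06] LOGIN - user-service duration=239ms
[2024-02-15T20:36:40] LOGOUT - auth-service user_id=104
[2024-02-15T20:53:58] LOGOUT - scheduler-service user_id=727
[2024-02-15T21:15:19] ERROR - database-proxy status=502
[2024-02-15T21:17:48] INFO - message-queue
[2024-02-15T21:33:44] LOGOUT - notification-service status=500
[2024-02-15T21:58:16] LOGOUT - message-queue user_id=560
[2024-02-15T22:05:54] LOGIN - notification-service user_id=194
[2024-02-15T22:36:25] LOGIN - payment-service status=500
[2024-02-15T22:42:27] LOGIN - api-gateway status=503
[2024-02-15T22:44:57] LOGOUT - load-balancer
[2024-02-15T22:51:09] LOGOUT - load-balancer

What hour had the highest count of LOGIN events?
19

To find the peak hour:

1. Group all LOGIN events by hour
2. Count events in each hour
3. Find hour with maximum count
4. Peak hour: 19 (with 6 events)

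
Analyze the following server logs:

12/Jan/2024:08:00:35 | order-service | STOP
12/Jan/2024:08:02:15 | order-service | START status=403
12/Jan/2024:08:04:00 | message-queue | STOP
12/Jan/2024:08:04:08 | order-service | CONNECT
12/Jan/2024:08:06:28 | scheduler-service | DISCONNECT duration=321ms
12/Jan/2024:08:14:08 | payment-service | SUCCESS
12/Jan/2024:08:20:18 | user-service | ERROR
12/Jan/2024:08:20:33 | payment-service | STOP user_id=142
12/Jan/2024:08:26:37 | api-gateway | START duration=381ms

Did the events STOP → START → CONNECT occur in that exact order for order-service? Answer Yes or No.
Yes

To verify sequence order:

1. Find all events in sequence STOP → START → CONNECT for order-service
2. Extract their timestamps
3. Check if timestamps are in ascending order
4. Result: Yes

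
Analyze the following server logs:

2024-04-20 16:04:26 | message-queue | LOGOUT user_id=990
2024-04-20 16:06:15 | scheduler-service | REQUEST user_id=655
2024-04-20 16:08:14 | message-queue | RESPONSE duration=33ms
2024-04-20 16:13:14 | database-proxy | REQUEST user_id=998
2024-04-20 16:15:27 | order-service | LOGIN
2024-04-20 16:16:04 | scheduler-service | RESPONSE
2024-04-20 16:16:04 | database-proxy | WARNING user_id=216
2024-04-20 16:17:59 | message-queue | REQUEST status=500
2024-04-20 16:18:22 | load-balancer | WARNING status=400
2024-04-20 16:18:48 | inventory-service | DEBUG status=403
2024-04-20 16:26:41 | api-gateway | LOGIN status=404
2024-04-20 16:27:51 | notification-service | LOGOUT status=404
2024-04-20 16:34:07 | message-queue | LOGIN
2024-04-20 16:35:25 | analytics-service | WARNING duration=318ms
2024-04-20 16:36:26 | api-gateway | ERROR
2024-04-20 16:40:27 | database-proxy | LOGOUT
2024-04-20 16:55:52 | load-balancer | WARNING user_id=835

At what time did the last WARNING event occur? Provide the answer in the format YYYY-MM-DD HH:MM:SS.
2024-04-20 16:55:52

To find the last event:

1. Filter for all WARNING events
2. Sort by timestamp
3. Select the last one
4. Timestamp: 2024-04-20 16:55:52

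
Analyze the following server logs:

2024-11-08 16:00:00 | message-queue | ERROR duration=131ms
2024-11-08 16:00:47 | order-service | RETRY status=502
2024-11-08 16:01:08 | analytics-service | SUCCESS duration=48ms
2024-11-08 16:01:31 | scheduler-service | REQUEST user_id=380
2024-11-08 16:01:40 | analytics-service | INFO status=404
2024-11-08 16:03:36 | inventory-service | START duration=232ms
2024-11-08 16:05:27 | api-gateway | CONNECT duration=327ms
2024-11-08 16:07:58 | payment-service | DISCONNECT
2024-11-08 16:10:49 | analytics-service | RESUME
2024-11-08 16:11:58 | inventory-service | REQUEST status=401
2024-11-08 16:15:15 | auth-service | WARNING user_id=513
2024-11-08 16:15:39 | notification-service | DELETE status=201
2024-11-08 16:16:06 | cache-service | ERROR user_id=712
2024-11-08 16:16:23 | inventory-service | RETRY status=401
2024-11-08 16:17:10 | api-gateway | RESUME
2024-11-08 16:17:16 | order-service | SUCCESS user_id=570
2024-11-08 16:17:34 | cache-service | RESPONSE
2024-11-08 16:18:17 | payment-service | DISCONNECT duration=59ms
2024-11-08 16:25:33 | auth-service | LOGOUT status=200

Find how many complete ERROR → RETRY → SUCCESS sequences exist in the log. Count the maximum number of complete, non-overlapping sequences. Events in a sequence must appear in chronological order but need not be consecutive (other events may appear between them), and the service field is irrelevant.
2

To count sequences:

1. Look for pattern: ERROR → RETRY → SUCCESS
2. Greedily scan the log in chronological order, matching each sequence element in turn (ignoring service)
3. Each time the full pattern completes, increment the count and restart matching from the next event
4. Complete non-overlapping sequences found: 2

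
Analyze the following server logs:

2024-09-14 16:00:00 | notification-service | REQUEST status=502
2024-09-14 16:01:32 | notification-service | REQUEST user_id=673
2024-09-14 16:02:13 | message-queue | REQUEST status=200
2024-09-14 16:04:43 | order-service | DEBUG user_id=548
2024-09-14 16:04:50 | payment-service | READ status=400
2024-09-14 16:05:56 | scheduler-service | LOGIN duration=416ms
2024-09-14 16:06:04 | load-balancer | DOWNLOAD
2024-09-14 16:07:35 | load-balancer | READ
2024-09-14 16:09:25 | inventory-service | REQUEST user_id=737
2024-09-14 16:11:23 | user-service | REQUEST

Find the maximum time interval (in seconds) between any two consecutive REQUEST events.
432

To find the longest gap:

1. Extract all REQUEST events in chronological order
2. Calculate time differences between consecutive events
3. Find the maximum difference
4. Longest gap: 432 seconds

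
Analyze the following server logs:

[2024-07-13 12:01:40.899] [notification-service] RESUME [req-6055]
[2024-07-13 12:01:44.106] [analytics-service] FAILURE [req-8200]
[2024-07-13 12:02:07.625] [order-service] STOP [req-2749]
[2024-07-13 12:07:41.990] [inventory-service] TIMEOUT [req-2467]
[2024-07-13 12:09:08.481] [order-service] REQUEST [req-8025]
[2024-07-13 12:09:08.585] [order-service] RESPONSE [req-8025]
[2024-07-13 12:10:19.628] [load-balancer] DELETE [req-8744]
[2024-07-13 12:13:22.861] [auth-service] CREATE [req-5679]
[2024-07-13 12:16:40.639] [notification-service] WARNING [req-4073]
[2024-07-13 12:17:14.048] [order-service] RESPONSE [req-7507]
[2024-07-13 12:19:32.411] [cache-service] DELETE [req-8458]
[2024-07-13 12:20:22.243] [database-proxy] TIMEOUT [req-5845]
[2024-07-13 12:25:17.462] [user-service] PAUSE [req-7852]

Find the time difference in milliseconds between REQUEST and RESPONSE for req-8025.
104

To calculate latency:

1. Find REQUEST with id req-8025: 2024-07-13 12:09:08.481
2. Find RESPONSE with id req-8025: 2024-07-13 12:09:08.585
3. Latency: 2024-07-13 12:09:08.585 - 2024-07-13 12:09:08.481 = 104ms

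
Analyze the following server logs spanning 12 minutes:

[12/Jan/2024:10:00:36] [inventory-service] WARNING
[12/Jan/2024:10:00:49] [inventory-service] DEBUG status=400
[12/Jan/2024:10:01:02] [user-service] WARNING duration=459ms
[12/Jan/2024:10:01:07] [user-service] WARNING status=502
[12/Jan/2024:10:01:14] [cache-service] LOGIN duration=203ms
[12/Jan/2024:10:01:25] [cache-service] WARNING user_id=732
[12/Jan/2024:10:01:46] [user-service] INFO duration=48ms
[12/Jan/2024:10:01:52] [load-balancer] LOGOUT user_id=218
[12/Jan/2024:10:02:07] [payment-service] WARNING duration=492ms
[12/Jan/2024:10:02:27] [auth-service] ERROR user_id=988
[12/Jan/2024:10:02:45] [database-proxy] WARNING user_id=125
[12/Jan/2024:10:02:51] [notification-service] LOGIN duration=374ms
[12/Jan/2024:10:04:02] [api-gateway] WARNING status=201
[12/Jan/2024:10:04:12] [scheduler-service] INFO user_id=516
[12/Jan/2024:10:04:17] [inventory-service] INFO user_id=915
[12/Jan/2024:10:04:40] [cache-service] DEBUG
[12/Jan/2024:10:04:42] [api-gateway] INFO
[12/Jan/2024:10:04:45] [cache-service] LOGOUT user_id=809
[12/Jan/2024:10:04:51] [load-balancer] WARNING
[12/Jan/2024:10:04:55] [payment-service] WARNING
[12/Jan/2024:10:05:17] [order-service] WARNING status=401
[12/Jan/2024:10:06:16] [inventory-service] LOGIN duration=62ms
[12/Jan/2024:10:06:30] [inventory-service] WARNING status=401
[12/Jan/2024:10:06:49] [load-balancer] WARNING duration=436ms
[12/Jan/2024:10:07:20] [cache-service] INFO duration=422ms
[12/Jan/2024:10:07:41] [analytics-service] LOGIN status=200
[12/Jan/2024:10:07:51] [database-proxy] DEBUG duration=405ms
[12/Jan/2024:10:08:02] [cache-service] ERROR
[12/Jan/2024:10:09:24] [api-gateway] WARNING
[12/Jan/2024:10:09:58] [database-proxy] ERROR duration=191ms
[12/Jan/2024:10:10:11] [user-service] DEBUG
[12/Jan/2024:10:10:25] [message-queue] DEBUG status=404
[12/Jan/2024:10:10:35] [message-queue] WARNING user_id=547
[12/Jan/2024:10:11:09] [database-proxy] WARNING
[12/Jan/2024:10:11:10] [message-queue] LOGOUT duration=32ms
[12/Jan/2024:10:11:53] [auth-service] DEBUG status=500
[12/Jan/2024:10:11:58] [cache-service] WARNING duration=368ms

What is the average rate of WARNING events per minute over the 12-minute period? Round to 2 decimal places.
1.33

To calculate the rate:

1. Count total WARNING events: 16
2. Total time period: 12 minutes
3. Rate = 16 / 12 = 1.33 events per minute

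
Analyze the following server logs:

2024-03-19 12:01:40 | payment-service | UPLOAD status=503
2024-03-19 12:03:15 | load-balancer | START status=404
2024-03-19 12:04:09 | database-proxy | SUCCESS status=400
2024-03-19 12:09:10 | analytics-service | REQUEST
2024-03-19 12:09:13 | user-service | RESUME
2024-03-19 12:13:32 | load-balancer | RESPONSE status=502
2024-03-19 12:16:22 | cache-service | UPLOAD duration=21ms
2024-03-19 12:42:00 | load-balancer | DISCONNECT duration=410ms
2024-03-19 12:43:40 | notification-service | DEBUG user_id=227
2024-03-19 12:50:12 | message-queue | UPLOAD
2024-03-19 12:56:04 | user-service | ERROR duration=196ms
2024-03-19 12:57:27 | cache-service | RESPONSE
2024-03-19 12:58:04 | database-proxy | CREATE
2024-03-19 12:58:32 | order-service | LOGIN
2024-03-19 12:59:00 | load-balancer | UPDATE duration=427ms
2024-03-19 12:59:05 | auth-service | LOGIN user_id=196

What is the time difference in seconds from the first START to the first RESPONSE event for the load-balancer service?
617

To find the time between events:

1. Locate the first START event for load-balancer: 2024-03-19 12:03:15
2. Locate the first RESPONSE event for load-balancer: 2024-03-19 12:13:32
3. Calculate the difference: 2024-03-19 12:13:32 - 2024-03-19 12:03:15 = 617 seconds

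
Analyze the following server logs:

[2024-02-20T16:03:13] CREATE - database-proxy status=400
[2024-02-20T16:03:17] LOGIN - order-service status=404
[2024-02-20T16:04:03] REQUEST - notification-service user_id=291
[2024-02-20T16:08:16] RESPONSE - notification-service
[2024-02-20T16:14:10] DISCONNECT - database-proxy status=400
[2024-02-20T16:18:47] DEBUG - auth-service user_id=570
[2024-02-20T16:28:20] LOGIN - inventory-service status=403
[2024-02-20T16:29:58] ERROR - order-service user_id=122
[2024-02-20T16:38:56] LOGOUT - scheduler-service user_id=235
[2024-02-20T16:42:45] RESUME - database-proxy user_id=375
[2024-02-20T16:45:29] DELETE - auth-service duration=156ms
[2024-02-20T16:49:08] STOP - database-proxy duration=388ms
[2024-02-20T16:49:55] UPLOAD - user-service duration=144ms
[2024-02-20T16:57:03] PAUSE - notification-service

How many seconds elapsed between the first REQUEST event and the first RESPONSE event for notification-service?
253

To find the time between events:

1. Locate the first REQUEST event for notification-service: 2024-02-20T16:04:03
2. Locate the first RESPONSE event for notification-service: 2024-02-20T16:08:16
3. Calculate the difference: 2024-02-20T16:08:16 - 2024-02-20T16:04:03 = 253 seconds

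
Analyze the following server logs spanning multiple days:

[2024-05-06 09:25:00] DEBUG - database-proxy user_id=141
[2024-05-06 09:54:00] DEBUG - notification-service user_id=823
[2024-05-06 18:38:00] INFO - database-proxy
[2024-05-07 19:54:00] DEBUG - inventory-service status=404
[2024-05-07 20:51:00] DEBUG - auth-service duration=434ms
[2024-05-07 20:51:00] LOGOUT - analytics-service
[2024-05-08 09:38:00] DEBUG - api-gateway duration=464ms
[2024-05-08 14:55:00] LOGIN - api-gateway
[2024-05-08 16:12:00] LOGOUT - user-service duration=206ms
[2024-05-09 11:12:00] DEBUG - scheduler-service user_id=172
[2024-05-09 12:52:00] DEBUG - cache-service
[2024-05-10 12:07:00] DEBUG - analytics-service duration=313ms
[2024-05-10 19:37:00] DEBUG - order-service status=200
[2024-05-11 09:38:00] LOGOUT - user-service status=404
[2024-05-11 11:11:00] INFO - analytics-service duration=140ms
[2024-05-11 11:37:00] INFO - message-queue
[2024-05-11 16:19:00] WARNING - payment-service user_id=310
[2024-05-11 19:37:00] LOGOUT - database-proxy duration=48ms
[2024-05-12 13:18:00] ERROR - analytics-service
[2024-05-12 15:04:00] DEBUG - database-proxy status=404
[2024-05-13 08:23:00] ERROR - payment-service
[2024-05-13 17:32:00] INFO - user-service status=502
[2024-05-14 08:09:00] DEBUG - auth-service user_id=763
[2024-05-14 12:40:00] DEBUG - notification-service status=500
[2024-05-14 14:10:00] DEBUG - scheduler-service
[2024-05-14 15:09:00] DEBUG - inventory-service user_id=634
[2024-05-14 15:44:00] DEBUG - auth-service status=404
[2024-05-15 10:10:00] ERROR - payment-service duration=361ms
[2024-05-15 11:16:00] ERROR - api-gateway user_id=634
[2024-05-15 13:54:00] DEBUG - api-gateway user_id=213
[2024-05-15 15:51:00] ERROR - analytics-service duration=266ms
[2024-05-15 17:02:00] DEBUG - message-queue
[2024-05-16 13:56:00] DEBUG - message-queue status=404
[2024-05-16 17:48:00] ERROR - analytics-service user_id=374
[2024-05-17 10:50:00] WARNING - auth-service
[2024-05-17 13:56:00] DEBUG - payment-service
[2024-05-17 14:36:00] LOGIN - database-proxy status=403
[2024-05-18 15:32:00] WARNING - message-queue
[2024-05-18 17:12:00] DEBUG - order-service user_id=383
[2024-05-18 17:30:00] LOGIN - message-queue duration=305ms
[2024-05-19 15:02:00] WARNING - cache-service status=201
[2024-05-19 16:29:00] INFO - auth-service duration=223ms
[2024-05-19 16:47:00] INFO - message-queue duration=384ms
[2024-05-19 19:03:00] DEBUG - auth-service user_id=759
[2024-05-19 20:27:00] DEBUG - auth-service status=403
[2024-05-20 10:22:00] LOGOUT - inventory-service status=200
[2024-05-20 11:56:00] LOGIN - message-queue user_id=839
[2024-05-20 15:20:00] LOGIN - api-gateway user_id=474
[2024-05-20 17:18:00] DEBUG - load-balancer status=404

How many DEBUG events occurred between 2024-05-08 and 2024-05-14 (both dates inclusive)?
11

To filter by date range:

1. Date range: 2024-05-08 through 2024-05-14, both dates inclusive
2. Filter for DEBUG events whose date falls in this range
3. Count matching events: 11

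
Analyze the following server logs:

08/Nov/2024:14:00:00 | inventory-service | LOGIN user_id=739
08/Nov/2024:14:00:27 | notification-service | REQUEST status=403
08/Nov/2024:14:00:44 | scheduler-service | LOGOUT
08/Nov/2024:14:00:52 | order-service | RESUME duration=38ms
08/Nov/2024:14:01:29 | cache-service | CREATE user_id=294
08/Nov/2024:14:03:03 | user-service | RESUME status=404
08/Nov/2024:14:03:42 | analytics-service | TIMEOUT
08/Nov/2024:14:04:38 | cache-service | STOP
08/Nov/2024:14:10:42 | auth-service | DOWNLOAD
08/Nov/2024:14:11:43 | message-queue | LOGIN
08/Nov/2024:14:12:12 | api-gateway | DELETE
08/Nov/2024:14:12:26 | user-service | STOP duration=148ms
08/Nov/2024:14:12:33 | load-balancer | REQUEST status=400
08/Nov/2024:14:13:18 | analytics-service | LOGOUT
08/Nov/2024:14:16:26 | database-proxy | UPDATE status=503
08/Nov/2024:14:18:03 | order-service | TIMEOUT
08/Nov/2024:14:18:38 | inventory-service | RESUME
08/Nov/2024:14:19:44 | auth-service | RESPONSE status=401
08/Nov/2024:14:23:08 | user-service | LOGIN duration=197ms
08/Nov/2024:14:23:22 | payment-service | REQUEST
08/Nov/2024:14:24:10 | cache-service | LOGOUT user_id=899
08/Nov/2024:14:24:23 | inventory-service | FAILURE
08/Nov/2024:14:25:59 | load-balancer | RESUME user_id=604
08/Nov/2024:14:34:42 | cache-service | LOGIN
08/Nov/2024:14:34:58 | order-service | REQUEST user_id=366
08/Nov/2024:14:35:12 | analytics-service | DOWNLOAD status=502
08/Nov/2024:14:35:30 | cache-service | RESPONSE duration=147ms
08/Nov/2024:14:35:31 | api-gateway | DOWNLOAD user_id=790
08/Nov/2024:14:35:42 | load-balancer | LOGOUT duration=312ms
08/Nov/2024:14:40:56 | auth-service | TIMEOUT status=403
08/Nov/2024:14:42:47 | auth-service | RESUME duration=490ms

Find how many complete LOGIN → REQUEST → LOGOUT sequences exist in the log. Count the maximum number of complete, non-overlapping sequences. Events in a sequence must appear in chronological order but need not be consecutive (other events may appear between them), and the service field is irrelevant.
4

To count sequences:

1. Look for pattern: LOGIN → REQUEST → LOGOUT
2. Greedily scan the log in chronological order, matching each sequence element in turn (ignoring service)
3. Each time the full pattern completes, increment the count and restart matching from the next event
4. Complete non-overlapping sequences found: 4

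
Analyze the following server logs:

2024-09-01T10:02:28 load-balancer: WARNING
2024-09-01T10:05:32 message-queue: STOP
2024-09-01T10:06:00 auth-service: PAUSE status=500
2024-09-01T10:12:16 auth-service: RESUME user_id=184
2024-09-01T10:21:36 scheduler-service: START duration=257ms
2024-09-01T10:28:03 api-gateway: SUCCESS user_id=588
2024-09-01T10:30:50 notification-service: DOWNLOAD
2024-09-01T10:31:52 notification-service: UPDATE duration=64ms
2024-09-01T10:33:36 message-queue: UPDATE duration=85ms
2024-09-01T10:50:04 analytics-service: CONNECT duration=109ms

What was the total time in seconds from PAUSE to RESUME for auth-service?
376

To calculate state duration:

1. Find PAUSE event for auth-service: 2024-09-01T10:06:00
2. Find RESUME event for auth-service: 2024-09-01T10:12:16
3. Calculate duration: 2024-09-01T10:12:16 - 2024-09-01T10:06:00 = 376 seconds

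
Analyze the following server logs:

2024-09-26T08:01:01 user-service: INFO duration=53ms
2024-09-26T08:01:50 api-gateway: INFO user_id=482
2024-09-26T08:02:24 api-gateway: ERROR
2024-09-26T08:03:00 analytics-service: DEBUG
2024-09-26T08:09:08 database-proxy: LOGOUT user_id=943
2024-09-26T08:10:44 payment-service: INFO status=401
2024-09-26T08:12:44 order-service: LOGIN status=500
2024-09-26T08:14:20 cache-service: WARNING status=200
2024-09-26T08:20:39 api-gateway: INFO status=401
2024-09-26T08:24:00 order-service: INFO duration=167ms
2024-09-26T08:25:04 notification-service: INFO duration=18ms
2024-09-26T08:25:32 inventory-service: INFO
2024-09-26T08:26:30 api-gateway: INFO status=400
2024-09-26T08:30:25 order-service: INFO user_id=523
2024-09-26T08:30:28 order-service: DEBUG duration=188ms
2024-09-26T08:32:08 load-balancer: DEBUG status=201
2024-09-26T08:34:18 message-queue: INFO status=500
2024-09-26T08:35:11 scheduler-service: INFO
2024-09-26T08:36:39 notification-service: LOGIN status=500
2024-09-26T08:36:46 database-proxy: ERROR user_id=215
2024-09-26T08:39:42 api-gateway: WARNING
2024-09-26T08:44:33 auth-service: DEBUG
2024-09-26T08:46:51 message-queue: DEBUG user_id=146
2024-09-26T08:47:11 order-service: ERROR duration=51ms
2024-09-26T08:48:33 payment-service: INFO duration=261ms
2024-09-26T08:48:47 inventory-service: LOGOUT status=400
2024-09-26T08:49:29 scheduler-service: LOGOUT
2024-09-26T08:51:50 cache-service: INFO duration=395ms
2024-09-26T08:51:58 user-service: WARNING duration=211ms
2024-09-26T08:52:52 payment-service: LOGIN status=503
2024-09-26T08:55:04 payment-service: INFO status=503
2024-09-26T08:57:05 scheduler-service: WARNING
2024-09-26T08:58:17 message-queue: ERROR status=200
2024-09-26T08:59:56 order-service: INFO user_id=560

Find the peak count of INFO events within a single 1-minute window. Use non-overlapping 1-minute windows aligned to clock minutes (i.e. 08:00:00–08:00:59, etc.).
2

To find the burst window:

1. Divide the log period into non-overlapping 1-minute windows starting at 08:00
2. Count INFO events in each window
3. Find the window with maximum count
4. Maximum events in a window: 2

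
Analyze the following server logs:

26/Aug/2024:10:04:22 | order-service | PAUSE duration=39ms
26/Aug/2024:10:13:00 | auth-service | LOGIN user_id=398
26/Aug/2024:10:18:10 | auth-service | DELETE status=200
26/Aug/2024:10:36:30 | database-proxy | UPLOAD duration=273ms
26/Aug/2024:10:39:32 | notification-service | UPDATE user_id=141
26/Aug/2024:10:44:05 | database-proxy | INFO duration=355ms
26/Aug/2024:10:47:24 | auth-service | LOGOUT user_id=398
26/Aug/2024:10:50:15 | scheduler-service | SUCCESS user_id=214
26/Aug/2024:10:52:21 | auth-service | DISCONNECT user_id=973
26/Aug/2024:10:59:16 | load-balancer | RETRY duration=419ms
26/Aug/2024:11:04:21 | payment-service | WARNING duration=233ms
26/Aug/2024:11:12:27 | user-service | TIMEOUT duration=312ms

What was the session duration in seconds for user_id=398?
2064

To calculate session duration:

1. Find LOGIN event for user_id=398: 26/Aug/2024:10:13:00
2. Find LOGOUT event for user_id=398: 26/Aug/2024:10:47:24
3. Session duration: 26/Aug/2024:10:47:24 - 26/Aug/2024:10:13:00 = 2064 seconds (34 minutes)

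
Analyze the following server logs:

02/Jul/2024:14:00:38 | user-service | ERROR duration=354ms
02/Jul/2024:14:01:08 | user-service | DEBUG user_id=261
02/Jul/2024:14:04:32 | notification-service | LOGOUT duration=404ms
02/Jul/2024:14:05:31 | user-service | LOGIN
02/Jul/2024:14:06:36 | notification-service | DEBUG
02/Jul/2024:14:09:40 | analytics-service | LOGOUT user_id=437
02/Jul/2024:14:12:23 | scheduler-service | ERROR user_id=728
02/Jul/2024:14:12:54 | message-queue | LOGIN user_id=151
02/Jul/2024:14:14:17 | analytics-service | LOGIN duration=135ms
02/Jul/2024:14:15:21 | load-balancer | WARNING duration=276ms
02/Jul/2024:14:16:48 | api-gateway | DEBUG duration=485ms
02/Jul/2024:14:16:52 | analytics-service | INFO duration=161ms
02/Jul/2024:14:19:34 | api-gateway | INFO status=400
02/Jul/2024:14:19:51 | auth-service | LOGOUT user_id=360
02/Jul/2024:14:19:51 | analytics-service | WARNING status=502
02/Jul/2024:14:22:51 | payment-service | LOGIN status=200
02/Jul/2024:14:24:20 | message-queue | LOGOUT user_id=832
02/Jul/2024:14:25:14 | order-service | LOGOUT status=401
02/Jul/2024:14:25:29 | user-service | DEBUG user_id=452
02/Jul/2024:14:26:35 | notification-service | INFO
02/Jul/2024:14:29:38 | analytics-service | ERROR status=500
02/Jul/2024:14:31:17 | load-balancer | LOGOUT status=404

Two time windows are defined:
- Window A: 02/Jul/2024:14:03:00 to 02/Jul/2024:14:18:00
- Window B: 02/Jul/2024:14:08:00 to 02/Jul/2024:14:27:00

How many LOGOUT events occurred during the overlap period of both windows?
1

To find overlap events:

1. Window A: 02/Jul/2024:14:03:00 to 02/Jul/2024:14:18:00
2. Window B: 02/Jul/2024:14:08:00 to 02/Jul/2024:14:27:00
3. Overlap period: 02/Jul/2024:14:08:00 to 02/Jul/2024:14:18:00
4. Count LOGOUT events in overlap: 1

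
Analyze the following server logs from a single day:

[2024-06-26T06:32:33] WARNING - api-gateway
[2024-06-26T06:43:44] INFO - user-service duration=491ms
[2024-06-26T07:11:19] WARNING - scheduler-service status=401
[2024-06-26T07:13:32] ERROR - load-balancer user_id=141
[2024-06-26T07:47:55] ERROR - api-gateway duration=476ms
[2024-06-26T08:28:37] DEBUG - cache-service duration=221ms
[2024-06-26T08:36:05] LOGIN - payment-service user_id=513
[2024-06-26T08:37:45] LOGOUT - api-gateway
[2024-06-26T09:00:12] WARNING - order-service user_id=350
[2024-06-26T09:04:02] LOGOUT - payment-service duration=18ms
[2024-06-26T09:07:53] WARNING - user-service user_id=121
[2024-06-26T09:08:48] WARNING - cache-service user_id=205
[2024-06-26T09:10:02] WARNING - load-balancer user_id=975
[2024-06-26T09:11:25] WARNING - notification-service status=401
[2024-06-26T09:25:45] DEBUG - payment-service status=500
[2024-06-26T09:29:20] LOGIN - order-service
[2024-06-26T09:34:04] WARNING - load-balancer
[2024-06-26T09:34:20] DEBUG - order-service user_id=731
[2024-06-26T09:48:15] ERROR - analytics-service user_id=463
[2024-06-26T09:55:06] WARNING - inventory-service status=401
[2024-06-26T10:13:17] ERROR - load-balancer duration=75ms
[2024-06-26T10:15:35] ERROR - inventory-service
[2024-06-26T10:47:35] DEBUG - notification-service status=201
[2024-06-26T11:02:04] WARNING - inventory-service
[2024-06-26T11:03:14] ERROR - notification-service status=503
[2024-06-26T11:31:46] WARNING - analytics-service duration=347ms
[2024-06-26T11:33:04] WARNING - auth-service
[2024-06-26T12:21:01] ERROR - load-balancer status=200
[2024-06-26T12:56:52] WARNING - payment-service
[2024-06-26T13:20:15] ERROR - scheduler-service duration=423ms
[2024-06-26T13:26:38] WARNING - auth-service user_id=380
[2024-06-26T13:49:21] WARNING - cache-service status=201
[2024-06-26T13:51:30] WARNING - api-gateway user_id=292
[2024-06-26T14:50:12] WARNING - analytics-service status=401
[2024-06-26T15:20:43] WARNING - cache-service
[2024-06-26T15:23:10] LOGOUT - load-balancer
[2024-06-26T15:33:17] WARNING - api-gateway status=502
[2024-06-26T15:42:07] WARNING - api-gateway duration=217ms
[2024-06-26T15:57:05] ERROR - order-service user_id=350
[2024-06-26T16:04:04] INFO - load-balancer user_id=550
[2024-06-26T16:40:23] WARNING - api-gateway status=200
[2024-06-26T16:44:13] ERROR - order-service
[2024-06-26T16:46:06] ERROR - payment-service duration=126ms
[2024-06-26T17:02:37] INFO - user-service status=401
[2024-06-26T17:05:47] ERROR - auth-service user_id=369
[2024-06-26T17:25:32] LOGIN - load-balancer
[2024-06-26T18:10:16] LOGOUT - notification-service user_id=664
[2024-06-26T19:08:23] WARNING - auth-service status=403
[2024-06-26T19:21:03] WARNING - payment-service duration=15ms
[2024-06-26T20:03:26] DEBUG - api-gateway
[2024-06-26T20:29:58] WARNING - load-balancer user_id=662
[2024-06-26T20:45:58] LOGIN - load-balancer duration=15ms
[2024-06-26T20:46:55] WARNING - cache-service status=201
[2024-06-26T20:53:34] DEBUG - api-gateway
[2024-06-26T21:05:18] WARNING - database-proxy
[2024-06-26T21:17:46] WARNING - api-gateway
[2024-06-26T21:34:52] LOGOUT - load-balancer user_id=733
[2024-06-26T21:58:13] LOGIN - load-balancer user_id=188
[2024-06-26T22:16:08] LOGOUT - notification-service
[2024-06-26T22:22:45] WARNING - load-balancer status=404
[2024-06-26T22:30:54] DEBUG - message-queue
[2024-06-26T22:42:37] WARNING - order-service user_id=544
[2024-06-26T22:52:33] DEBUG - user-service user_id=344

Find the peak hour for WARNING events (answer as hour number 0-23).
9

To find the peak hour:

1. Group all WARNING events by hour
2. Count events in each hour
3. Find hour with maximum count
4. Peak hour: 9 (with 7 events)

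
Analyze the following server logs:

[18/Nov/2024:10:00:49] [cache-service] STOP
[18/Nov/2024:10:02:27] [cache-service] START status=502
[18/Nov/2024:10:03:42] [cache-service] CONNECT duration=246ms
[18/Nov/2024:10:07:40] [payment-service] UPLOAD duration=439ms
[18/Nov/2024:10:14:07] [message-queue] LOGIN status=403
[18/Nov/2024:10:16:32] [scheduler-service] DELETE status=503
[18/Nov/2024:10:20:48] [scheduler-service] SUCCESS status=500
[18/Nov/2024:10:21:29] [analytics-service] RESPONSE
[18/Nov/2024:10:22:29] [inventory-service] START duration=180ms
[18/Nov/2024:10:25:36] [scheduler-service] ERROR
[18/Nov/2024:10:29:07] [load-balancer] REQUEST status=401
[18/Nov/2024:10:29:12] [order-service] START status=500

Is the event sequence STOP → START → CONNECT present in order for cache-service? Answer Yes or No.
Yes

To verify sequence order:

1. Find all events in sequence STOP → START → CONNECT for cache-service
2. Extract their timestamps
3. Check if timestamps are in ascending order
4. Result: Yes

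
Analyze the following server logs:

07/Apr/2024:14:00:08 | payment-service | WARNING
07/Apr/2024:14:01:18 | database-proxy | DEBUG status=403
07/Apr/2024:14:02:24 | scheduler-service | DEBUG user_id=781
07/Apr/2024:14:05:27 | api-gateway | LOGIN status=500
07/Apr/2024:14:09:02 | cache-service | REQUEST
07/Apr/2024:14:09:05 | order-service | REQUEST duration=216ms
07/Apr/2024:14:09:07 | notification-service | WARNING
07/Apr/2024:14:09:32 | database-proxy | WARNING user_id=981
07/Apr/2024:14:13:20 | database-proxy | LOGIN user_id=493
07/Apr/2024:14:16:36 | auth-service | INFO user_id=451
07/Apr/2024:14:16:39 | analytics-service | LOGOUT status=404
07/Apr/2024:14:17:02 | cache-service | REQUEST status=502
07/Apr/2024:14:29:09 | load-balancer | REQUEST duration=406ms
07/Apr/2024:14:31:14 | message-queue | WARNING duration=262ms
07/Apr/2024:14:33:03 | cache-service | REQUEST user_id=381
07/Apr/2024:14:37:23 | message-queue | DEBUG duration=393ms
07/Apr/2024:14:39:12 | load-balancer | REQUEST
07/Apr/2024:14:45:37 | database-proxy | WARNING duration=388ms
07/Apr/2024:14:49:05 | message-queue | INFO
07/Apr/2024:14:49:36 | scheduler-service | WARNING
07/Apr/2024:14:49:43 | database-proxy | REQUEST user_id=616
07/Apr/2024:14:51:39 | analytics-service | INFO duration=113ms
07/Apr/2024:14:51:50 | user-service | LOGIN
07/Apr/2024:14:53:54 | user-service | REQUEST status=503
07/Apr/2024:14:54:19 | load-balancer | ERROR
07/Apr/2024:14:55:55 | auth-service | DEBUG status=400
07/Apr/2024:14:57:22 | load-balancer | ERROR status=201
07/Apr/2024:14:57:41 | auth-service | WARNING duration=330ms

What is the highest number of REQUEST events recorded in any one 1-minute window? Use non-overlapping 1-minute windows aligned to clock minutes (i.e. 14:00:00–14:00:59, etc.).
2

To find the burst window:

1. Divide the log period into non-overlapping 1-minute windows starting at 14:00
2. Count REQUEST events in each window
3. Find the window with maximum count
4. Maximum events in a window: 2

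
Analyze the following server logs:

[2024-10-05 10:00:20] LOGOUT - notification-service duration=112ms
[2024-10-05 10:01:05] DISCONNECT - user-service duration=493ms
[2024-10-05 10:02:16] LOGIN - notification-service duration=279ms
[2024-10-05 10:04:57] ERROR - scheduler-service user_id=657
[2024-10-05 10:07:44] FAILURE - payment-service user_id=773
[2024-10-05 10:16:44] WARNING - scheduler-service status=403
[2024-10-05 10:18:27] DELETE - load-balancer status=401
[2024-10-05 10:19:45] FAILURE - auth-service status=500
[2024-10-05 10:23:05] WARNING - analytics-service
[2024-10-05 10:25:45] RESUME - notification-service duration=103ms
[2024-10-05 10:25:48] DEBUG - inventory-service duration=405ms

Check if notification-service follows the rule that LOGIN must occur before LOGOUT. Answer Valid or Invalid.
Invalid

To validate ordering:

1. Required order: LOGIN → LOGOUT
2. Rule: LOGIN must occur before LOGOUT
3. Check actual order of events for notification-service
4. Result: Invalid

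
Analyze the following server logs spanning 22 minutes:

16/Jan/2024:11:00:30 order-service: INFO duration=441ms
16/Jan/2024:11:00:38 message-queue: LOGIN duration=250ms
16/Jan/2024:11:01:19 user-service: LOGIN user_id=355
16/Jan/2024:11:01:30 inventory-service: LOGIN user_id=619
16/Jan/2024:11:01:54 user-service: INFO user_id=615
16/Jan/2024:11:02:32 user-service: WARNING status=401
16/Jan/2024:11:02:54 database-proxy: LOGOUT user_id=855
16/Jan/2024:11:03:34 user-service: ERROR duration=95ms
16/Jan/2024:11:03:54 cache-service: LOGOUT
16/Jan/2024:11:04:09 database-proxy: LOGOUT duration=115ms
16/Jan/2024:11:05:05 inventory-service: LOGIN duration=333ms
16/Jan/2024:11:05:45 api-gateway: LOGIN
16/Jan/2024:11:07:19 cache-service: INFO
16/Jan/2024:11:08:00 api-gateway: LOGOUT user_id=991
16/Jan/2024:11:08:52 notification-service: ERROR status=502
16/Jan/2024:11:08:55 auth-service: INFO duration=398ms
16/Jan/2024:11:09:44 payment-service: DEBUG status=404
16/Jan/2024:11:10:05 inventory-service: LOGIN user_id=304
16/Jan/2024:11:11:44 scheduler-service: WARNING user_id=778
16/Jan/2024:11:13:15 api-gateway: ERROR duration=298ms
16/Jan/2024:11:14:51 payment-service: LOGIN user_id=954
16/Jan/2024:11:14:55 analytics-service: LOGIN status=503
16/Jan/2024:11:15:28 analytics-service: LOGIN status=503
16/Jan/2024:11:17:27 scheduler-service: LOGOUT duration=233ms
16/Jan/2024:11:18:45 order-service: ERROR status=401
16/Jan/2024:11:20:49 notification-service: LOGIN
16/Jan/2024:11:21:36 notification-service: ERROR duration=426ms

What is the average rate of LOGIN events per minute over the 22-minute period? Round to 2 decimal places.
0.45

To calculate the rate:

1. Count total LOGIN events: 10
2. Total time period: 22 minutes
3. Rate = 10 / 22 = 0.45 events per minute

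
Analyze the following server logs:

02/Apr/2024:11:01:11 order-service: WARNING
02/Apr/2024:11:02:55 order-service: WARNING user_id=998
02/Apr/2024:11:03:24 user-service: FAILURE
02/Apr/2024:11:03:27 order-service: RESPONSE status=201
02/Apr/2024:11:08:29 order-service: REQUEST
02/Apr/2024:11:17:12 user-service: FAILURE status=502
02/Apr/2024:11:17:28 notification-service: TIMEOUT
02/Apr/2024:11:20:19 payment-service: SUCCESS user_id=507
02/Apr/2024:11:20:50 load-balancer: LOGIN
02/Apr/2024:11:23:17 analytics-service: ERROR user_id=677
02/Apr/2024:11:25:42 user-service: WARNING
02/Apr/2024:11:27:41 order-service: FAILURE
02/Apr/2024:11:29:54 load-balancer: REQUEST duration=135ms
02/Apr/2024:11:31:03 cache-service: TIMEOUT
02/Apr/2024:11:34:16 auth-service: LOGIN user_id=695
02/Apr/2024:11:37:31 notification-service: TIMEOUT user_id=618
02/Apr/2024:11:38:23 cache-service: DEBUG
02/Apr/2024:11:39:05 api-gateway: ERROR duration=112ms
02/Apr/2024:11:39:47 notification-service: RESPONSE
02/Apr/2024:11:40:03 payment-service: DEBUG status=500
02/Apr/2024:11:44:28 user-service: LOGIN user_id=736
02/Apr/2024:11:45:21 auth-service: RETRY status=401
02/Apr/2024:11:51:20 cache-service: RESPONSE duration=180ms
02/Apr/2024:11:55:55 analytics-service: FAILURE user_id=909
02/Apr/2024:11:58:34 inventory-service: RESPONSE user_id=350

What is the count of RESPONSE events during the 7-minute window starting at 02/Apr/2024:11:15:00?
0

To count events in the time window:

1. Window boundaries: 02/Apr/2024:11:15:00 to 02/Apr/2024:11:22:00
2. Filter for RESPONSE events within this window
3. Count matching events: 0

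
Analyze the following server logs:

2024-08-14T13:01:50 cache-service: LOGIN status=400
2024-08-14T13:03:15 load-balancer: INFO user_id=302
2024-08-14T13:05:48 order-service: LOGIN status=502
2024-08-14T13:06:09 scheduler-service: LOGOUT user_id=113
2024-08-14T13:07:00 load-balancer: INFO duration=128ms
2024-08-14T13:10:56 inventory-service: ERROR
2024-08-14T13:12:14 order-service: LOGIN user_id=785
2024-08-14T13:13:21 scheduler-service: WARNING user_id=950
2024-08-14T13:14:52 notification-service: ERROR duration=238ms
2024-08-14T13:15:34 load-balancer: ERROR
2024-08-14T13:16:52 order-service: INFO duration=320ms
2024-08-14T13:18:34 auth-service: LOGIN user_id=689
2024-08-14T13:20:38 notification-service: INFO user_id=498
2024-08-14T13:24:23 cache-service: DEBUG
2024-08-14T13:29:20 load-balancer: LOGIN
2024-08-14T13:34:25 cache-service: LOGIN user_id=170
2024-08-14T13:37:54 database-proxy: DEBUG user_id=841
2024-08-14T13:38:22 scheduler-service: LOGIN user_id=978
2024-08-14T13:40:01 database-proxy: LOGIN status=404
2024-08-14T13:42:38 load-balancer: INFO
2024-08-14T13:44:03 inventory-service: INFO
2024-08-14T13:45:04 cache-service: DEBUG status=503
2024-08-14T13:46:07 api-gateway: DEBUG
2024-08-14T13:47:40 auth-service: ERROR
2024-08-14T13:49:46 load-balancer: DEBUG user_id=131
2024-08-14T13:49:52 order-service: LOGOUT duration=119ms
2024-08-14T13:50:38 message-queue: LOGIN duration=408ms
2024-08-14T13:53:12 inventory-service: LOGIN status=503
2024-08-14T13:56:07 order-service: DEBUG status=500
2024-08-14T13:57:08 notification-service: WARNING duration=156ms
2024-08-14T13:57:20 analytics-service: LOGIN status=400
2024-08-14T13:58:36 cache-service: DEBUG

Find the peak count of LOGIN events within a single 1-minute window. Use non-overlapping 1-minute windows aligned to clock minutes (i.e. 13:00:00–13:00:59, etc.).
1

To find the burst window:

1. Divide the log period into non-overlapping 1-minute windows starting at 13:00
2. Count LOGIN events in each window
3. Find the window with maximum count
4. Maximum events in a window: 1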